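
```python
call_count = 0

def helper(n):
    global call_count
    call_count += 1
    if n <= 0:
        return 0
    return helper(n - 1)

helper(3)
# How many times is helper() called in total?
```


helper(3) calls helper(2) calls ... calls helper(0)
Total calls: 3 + 1 (for base case) = 4


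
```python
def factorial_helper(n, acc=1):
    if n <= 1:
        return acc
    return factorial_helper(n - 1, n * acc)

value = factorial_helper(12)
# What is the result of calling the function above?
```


factorial_helper(12, 1)
= factorial_helper(11, 12 * 1) = factorial_helper(11, 12)
= factorial_helper(10, 11 * 12) = factorial_helper(10, 132)
= factorial_helper(9, 10 * 132) = factorial_helper(9, 1320)
= factorial_helper(8, 9 * 1320) = factorial_helper(8, 11880)
= factorial_helper(7, 8 * 11880) = factorial_helper(7, 95040)
= factorial_helper(6, 7 * 95040) = factorial_helper(6, 665280)
= factorial_helper(5, 6 * 665280) = factorial_helper(5, 3991680)
= factorial_helper(4, 5 * 3991680) = factorial_helper(4, 19958400)
= factorial_helper(3, 4 * 19958400) = factorial_helper(3, 79833600)
= factorial_helper(2, 3 * 79833600) = factorial_helper(2, 239500800)
= factorial_helper(1, 2 * 239500800) = factorial_helper(1, 479001600)
n <= 1, return acc = 479001600


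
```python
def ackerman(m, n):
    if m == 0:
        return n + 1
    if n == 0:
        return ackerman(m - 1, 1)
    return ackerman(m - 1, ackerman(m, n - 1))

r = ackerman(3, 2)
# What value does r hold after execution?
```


ackerman(3, 2)
= ackerman(2, ackerman(3, 1))
First compute ackerman(3, 1) = 13
= ackerman(2, 13)
= 29


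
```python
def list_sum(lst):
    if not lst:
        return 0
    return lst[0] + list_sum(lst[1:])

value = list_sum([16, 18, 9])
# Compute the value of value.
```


list_sum([16, 18, 9])
= 16 + list_sum([18, 9])
= 16 + 18 + list_sum([9])
= 16 + 18 + 9 + list_sum([])
= 16 + 18 + 9 + 0
= 43


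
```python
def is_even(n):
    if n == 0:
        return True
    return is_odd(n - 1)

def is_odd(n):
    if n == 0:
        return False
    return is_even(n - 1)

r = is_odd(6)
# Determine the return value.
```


is_odd(6)
= is_even(5)
= is_odd(4)
= is_even(3)
= is_odd(2)
= is_even(1)
= is_odd(0)
n == 0: return False
= False


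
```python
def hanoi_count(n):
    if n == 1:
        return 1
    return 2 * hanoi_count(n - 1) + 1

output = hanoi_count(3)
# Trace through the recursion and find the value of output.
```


hanoi_count(3)
= 2 * hanoi_count(2) + 1
= 2 * (2 * hanoi_count(1) + 1) + 1
Now compute bottom-up:
hanoi_count(1) = 1
hanoi_count(2) = 2 * 1 + 1 = 3
hanoi_count(3) = 2 * 3 + 1 = 7
= 7


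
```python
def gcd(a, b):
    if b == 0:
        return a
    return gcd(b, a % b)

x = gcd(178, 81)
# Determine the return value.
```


gcd(178, 81)
= gcd(81, 178 % 81) = gcd(81, 16)
= gcd(16, 81 % 16) = gcd(16, 1)
= gcd(1, 16 % 1) = gcd(1, 0)
b == 0, return a = 1


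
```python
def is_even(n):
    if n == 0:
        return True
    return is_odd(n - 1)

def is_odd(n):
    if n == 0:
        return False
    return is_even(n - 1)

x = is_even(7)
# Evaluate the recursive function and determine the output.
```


is_even(7)
= is_odd(6)
= is_even(5)
= is_odd(4)
= is_even(3)
= is_odd(2)
= is_even(1)
= is_odd(0)
n == 0: return False
= False


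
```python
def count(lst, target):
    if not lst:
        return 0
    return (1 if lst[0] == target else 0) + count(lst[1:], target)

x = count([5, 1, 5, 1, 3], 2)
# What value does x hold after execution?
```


count([5, 1, 5, 1, 3], 2)
lst[0]=5 != 2: 0 + count([1, 5, 1, 3], 2)
lst[0]=1 != 2: 0 + count([5, 1, 3], 2)
lst[0]=5 != 2: 0 + count([1, 3], 2)
lst[0]=1 != 2: 0 + count([3], 2)
lst[0]=3 != 2: 0 + count([], 2)
= 0


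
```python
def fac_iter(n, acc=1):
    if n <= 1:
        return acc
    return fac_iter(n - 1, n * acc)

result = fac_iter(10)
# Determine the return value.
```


fac_iter(10, 1)
= fac_iter(9, 10 * 1) = fac_iter(9, 10)
= fac_iter(8, 9 * 10) = fac_iter(8, 90)
= fac_iter(7, 8 * 90) = fac_iter(7, 720)
= fac_iter(6, 7 * 720) = fac_iter(6, 5040)
= fac_iter(5, 6 * 5040) = fac_iter(5, 30240)
= fac_iter(4, 5 * 30240) = fac_iter(4, 151200)
= fac_iter(3, 4 * 151200) = fac_iter(3, 604800)
= fac_iter(2, 3 * 604800) = fac_iter(2, 1814400)
= fac_iter(1, 2 * 1814400) = fac_iter(1, 3628800)
n <= 1, return acc = 3628800


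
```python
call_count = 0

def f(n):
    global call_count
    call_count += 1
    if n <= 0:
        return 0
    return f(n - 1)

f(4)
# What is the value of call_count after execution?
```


f(4) calls f(3) calls ... calls f(0)
Total calls: 4 + 1 (for base case) = 5


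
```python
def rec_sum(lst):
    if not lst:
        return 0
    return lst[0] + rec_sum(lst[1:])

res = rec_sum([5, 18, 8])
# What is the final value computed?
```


rec_sum([5, 18, 8])
= 5 + rec_sum([18, 8])
= 5 + 18 + rec_sum([8])
= 5 + 18 + 8 + rec_sum([])
= 5 + 18 + 8 + 0
= 31


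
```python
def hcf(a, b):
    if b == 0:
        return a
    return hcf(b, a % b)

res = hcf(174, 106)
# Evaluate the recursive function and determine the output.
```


hcf(174, 106)
= hcf(106, 174 % 106) = hcf(106, 68)
= hcf(68, 106 % 68) = hcf(68, 38)
= hcf(38, 68 % 38) = hcf(38, 30)
= hcf(30, 38 % 30) = hcf(30, 8)
= hcf(8, 30 % 8) = hcf(8, 6)
= hcf(6, 8 % 6) = hcf(6, 2)
= hcf(2, 6 % 2) = hcf(2, 0)
b == 0, return a = 2


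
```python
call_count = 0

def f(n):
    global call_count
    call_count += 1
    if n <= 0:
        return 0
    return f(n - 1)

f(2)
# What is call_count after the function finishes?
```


f(2) calls f(1) calls ... calls f(0)
Total calls: 2 + 1 (for base case) = 3


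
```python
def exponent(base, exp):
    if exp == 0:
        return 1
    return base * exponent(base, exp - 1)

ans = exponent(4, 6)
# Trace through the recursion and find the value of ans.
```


exponent(4, 6)
= 4 * exponent(4, 5)
= 4 * 4 * exponent(4, 4)
= 4 * 4 * 4 * exponent(4, 3)
= 4 * 4 * 4 * 4 * exponent(4, 2)
= 4 * 4 * 4 * 4 * 4 * exponent(4, 1)
= 4 * 4 * 4 * 4 * 4 * 4 * exponent(4, 0)
= 4 * 4 * 4 * 4 * 4 * 4 * 1
= 4096


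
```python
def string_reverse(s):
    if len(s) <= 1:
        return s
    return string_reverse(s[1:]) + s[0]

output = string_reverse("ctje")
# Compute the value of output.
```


string_reverse("ctje")
= string_reverse("tje") + "c"
= string_reverse("je") + "t" + "c"
= string_reverse("e") + "j" + "t" + "c"
= "e" + "j" + "t" + "c"
= "ejtc"


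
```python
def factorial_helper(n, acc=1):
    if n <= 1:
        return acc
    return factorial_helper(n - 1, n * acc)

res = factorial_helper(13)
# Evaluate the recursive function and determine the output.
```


factorial_helper(13, 1)
= factorial_helper(12, 13 * 1) = factorial_helper(12, 13)
= factorial_helper(11, 12 * 13) = factorial_helper(11, 156)
= factorial_helper(10, 11 * 156) = factorial_helper(10, 1716)
= factorial_helper(9, 10 * 1716) = factorial_helper(9, 17160)
= factorial_helper(8, 9 * 17160) = factorial_helper(8, 154440)
= factorial_helper(7, 8 * 154440) = factorial_helper(7, 1235520)
= factorial_helper(6, 7 * 1235520) = factorial_helper(6, 8648640)
= factorial_helper(5, 6 * 8648640) = factorial_helper(5, 51891840)
= factorial_helper(4, 5 * 51891840) = factorial_helper(4, 259459200)
= factorial_helper(3, 4 * 259459200) = factorial_helper(3, 1037836800)
= factorial_helper(2, 3 * 1037836800) = factorial_helper(2, 3113510400)
= factorial_helper(1, 2 * 3113510400) = factorial_helper(1, 6227020800)
n <= 1, return acc = 6227020800


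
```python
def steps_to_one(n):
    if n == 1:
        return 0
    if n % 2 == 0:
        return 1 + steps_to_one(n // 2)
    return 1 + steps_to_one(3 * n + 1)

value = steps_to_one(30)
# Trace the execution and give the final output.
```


steps_to_one(30)
30 is even -> steps_to_one(15)
15 is odd -> 3*15+1 = 46 -> steps_to_one(46)
46 is even -> steps_to_one(23)
23 is odd -> 3*23+1 = 70 -> steps_to_one(70)
70 is even -> steps_to_one(35)
35 is odd -> 3*35+1 = 106 -> steps_to_one(106)
106 is even -> steps_to_one(53)
53 is odd -> 3*53+1 = 160 -> steps_to_one(160)
160 is even -> steps_to_one(80)
80 is even -> steps_to_one(40)
40 is even -> steps_to_one(20)
20 is even -> steps_to_one(10)
10 is even -> steps_to_one(5)
5 is odd -> 3*5+1 = 16 -> steps_to_one(16)
16 is even -> steps_to_one(8)
8 is even -> steps_to_one(4)
4 is even -> steps_to_one(2)
2 is even -> steps_to_one(1)
Reached 1 after 18 steps
= 18


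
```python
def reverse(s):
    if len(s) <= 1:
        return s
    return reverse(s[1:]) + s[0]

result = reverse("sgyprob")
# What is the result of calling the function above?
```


reverse("sgyprob")
= reverse("gyprob") + "s"
= reverse("yprob") + "g" + "s"
= reverse("prob") + "y" + "g" + "s"
= reverse("rob") + "p" + "y" + "g" + "s"
= reverse("ob") + "r" + "p" + "y" + "g" + "s"
= reverse("b") + "o" + "r" + "p" + "y" + "g" + "s"
= "b" + "o" + "r" + "p" + "y" + "g" + "s"
= "borpygs"


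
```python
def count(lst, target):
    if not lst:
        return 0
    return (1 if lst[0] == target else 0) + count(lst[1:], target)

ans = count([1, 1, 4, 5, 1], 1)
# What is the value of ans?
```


count([1, 1, 4, 5, 1], 1)
lst[0]=1 == 1: 1 + count([1, 4, 5, 1], 1)
lst[0]=1 == 1: 1 + count([4, 5, 1], 1)
lst[0]=4 != 1: 0 + count([5, 1], 1)
lst[0]=5 != 1: 0 + count([1], 1)
lst[0]=1 == 1: 1 + count([], 1)
= 3


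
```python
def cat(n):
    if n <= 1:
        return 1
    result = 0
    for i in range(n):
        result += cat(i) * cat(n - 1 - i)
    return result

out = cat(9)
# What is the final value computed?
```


cat(9)
= sum of cat(i) * cat(9-1-i) for i in 0..8
First compute sub-values bottom-up:
  cat(0) = 1, cat(1) = 1
  cat(2) = 1*1 + 1*1 = 2
  cat(3) = 1*2 + 1*1 + 2*1 = 5
  cat(4) = 1*5 + 1*2 + 2*1 + 5*1 = 14
  cat(5) = 1*14 + 1*5 + 2*2 + 5*1 + 14*1 = 42
  cat(6) = 1*42 + 1*14 + 2*5 + 5*2 + 14*1 + 42*1 = 132
  cat(7) = 1*132 + 1*42 + 2*14 + 5*5 + 14*2 + 42*1 + 132*1 = 429
  cat(8) = 1*429 + 1*132 + 2*42 + 5*14 + 14*5 + 42*2 + 132*1 + 429*1 = 1430
Now cat(9):
  cat(0)*cat(8) = 1*1430 = 1430
  cat(1)*cat(7) = 1*429 = 429
  cat(2)*cat(6) = 2*132 = 264
  cat(3)*cat(5) = 5*42 = 210
  cat(4)*cat(4) = 14*14 = 196
  cat(5)*cat(3) = 42*5 = 210
  cat(6)*cat(2) = 132*2 = 264
  cat(7)*cat(1) = 429*1 = 429
  cat(8)*cat(0) = 1430*1 = 1430
= 1430 + 429 + 264 + 210 + 196 + 210 + 264 + 429 + 1430
= 4862


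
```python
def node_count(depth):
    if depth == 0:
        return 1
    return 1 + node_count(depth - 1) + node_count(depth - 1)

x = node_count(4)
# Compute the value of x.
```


node_count(4)
= 1 + node_count(3) + node_count(3)
= 1 + 2 * node_count(3)
node_count(k) = 2^(k+1) - 1
node_count(0) = 1
node_count(1) = 3
node_count(2) = 7
node_count(3) = 15
node_count(4) = 31
node_count(4) = 2^5 - 1 = 31


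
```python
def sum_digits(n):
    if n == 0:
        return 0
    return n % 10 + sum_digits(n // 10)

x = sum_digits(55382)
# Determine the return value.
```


sum_digits(55382)
= 2 + sum_digits(5538)
= 2 + 8 + sum_digits(553)
= 2 + 8 + 3 + sum_digits(55)
= 2 + 8 + 3 + 5 + sum_digits(5)
= 2 + 8 + 3 + 5 + 5 + sum_digits(0)
= 2 + 8 + 3 + 5 + 5 + 0
= 23


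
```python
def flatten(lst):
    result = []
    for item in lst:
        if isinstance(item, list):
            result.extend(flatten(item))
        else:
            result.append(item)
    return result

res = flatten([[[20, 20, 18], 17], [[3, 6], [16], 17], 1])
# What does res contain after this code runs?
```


flatten([[[20, 20, 18], 17], [[3, 6], [16], 17], 1])
Processing each element:
  [[20, 20, 18], 17] is a list -> flatten recursively -> [20, 20, 18, 17]
  [[3, 6], [16], 17] is a list -> flatten recursively -> [3, 6, 16, 17]
  1 is not a list -> append 1
= [20, 20, 18, 17, 3, 6, 16, 17, 1]


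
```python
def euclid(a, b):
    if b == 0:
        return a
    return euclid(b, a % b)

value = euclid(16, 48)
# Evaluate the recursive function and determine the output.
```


euclid(16, 48)
= euclid(48, 16 % 48) = euclid(48, 16)
= euclid(16, 48 % 16) = euclid(16, 0)
b == 0, return a = 16


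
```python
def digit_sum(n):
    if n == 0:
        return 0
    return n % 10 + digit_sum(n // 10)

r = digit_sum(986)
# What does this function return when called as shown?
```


digit_sum(986)
= 6 + digit_sum(98)
= 6 + 8 + digit_sum(9)
= 6 + 8 + 9 + digit_sum(0)
= 6 + 8 + 9 + 0
= 23


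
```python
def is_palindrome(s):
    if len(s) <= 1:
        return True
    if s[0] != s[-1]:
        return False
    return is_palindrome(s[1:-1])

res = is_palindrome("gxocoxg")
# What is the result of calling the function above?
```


is_palindrome("gxocoxg")
"gxocoxg": s[0]='g' == s[-1]='g' -> is_palindrome("xocox")
"xocox": s[0]='x' == s[-1]='x' -> is_palindrome("oco")
"oco": s[0]='o' == s[-1]='o' -> is_palindrome("c")
"c": len <= 1 -> True
= True


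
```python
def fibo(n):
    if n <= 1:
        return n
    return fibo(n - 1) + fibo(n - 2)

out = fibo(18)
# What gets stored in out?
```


fibo(18)
= fibo(17) + fibo(16)
= (fibo(16) + fibo(15)) + fibo(16)
Computing bottom-up: fibo(0)=0, fibo(1)=1, fibo(2)=1, fibo(3)=2, fibo(4)=3, fibo(5)=5, fibo(6)=8, fibo(7)=13, fibo(8)=21, fibo(9)=34, fibo(10)=55, fibo(11)=89, fibo(12)=144, fibo(13)=233, fibo(14)=377, fibo(15)=610, fibo(16)=987, fibo(17)=1597, fibo(18)=2584
= 2584


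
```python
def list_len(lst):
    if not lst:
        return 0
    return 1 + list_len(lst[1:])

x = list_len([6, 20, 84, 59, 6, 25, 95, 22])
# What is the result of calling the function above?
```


list_len([6, 20, 84, 59, 6, 25, 95, 22])
= 1 + list_len([20, 84, 59, 6, 25, 95, 22])
= 1 + 1 + list_len([84, 59, 6, 25, 95, 22])
= 1 + 1 + 1 + list_len([59, 6, 25, 95, 22])
= 1 + 1 + 1 + 1 + list_len([6, 25, 95, 22])
= 1 + 1 + 1 + 1 + 1 + list_len([25, 95, 22])
= 1 + 1 + 1 + 1 + 1 + 1 + list_len([95, 22])
= 1 + 1 + 1 + 1 + 1 + 1 + 1 + list_len([22])
= 1 + 1 + 1 + 1 + 1 + 1 + 1 + 1 + list_len([])
= 1 + 1 + 1 + 1 + 1 + 1 + 1 + 1 + 0
= 8


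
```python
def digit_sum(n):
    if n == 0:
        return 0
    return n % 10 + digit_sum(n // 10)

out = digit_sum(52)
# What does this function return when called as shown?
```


digit_sum(52)
= 2 + digit_sum(5)
= 2 + 5 + digit_sum(0)
= 2 + 5 + 0
= 7


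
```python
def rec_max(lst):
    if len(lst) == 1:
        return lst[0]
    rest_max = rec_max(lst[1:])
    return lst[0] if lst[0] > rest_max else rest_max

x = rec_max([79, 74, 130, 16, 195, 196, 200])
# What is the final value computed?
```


rec_max([79, 74, 130, 16, 195, 196, 200])
= compare 79 with rec_max([74, 130, 16, 195, 196, 200])
= compare 74 with rec_max([130, 16, 195, 196, 200])
= compare 130 with rec_max([16, 195, 196, 200])
= compare 16 with rec_max([195, 196, 200])
= compare 195 with rec_max([196, 200])
= compare 196 with rec_max([200])
Base: rec_max([200]) = 200
compare 196 with 200: max = 200
compare 195 with 200: max = 200
compare 16 with 200: max = 200
compare 130 with 200: max = 200
compare 74 with 200: max = 200
compare 79 with 200: max = 200
= 200


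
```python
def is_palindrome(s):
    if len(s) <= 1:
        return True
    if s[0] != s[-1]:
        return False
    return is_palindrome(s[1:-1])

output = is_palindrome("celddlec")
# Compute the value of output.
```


is_palindrome("celddlec")
"celddlec": s[0]='c' == s[-1]='c' -> is_palindrome("elddle")
"elddle": s[0]='e' == s[-1]='e' -> is_palindrome("lddl")
"lddl": s[0]='l' == s[-1]='l' -> is_palindrome("dd")
"dd": s[0]='d' == s[-1]='d' -> is_palindrome("")
"": len <= 1 -> True
= True


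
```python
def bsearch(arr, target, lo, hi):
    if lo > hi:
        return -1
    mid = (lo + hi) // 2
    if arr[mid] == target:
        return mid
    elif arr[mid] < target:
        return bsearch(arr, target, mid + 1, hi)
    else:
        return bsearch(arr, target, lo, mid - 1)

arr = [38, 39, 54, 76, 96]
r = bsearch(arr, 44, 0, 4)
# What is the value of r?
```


bsearch(arr, 44, 0, 4)
lo=0, hi=4, mid=2, arr[mid]=54
54 > 44, search left half
lo=0, hi=1, mid=0, arr[mid]=38
38 < 44, search right half
lo=1, hi=1, mid=1, arr[mid]=39
39 < 44, search right half
lo > hi, target not found, return -1
= -1


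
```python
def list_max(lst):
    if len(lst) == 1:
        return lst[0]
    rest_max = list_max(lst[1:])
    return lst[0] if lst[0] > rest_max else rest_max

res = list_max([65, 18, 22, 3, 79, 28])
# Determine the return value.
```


list_max([65, 18, 22, 3, 79, 28])
= compare 65 with list_max([18, 22, 3, 79, 28])
= compare 18 with list_max([22, 3, 79, 28])
= compare 22 with list_max([3, 79, 28])
= compare 3 with list_max([79, 28])
= compare 79 with list_max([28])
Base: list_max([28]) = 28
compare 79 with 28: max = 79
compare 3 with 79: max = 79
compare 22 with 79: max = 79
compare 18 with 79: max = 79
compare 65 with 79: max = 79
= 79


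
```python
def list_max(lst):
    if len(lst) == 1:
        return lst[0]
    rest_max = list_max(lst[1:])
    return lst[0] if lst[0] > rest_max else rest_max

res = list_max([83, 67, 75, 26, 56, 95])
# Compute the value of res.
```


list_max([83, 67, 75, 26, 56, 95])
= compare 83 with list_max([67, 75, 26, 56, 95])
= compare 67 with list_max([75, 26, 56, 95])
= compare 75 with list_max([26, 56, 95])
= compare 26 with list_max([56, 95])
= compare 56 with list_max([95])
Base: list_max([95]) = 95
compare 56 with 95: max = 95
compare 26 with 95: max = 95
compare 75 with 95: max = 95
compare 67 with 95: max = 95
compare 83 with 95: max = 95
= 95


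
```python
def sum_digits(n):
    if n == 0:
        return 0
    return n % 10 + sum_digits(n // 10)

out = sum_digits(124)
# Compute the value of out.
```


sum_digits(124)
= 4 + sum_digits(12)
= 4 + 2 + sum_digits(1)
= 4 + 2 + 1 + sum_digits(0)
= 4 + 2 + 1 + 0
= 7


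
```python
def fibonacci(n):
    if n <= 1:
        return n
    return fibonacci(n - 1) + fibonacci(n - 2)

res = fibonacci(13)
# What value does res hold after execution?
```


fibonacci(13)
= fibonacci(12) + fibonacci(11)
= (fibonacci(11) + fibonacci(10)) + fibonacci(11)
Computing bottom-up: fibonacci(0)=0, fibonacci(1)=1, fibonacci(2)=1, fibonacci(3)=2, fibonacci(4)=3, fibonacci(5)=5, fibonacci(6)=8, fibonacci(7)=13, fibonacci(8)=21, fibonacci(9)=34, fibonacci(10)=55, fibonacci(11)=89, fibonacci(12)=144, fibonacci(13)=233
= 233


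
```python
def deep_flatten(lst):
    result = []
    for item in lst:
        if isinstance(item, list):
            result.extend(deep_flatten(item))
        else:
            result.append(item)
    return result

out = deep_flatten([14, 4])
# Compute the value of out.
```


deep_flatten([14, 4])
Processing each element:
  14 is not a list -> append 14
  4 is not a list -> append 4
= [14, 4]


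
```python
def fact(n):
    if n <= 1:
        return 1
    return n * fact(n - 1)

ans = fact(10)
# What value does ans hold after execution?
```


fact(10)
= 10 * fact(9)
= 10 * 9 * fact(8)
= 10 * 9 * 8 * fact(7)
= 10 * 9 * 8 * 7 * fact(6)
= 10 * 9 * 8 * 7 * 6 * fact(5)
= 10 * 9 * 8 * 7 * 6 * 5 * fact(4)
= 10 * 9 * 8 * 7 * 6 * 5 * 4 * fact(3)
= 10 * 9 * 8 * 7 * 6 * 5 * 4 * 3 * fact(2)
= 10 * 9 * 8 * 7 * 6 * 5 * 4 * 3 * 2 * fact(1)
= 10 * 9 * 8 * 7 * 6 * 5 * 4 * 3 * 2 * 1
= 3628800


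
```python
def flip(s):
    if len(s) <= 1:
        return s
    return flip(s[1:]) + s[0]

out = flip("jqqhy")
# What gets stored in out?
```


flip("jqqhy")
= flip("qqhy") + "j"
= flip("qhy") + "q" + "j"
= flip("hy") + "q" + "q" + "j"
= flip("y") + "h" + "q" + "q" + "j"
= "y" + "h" + "q" + "q" + "j"
= "yhqqj"


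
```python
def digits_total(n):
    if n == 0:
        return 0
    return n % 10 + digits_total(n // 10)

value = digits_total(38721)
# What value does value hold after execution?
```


digits_total(38721)
= 1 + digits_total(3872)
= 1 + 2 + digits_total(387)
= 1 + 2 + 7 + digits_total(38)
= 1 + 2 + 7 + 8 + digits_total(3)
= 1 + 2 + 7 + 8 + 3 + digits_total(0)
= 1 + 2 + 7 + 8 + 3 + 0
= 21


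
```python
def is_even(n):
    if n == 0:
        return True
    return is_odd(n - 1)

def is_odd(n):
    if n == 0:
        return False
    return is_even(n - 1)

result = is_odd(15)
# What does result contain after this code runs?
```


is_odd(15)
= is_even(14)
= is_odd(13)
= is_even(12)
= is_odd(11)
= is_even(10)
= is_odd(9)
= is_even(8)
= is_odd(7)
= is_even(6)
= is_odd(5)
= is_even(4)
= is_odd(3)
= is_even(2)
= is_odd(1)
= is_even(0)
n == 0: return True
= True


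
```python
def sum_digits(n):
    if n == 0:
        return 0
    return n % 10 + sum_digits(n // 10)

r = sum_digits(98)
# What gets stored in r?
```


sum_digits(98)
= 8 + sum_digits(9)
= 8 + 9 + sum_digits(0)
= 8 + 9 + 0
= 17


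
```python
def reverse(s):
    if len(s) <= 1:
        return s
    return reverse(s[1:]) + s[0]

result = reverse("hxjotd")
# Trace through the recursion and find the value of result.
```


reverse("hxjotd")
= reverse("xjotd") + "h"
= reverse("jotd") + "x" + "h"
= reverse("otd") + "j" + "x" + "h"
= reverse("td") + "o" + "j" + "x" + "h"
= reverse("d") + "t" + "o" + "j" + "x" + "h"
= "d" + "t" + "o" + "j" + "x" + "h"
= "dtojxh"


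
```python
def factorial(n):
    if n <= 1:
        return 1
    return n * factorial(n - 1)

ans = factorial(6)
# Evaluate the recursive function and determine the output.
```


factorial(6)
= 6 * factorial(5)
= 6 * 5 * factorial(4)
= 6 * 5 * 4 * factorial(3)
= 6 * 5 * 4 * 3 * factorial(2)
= 6 * 5 * 4 * 3 * 2 * factorial(1)
= 6 * 5 * 4 * 3 * 2 * 1
= 720


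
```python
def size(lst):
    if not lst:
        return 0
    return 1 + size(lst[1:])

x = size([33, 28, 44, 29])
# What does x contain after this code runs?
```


size([33, 28, 44, 29])
= 1 + size([28, 44, 29])
= 1 + 1 + size([44, 29])
= 1 + 1 + 1 + size([29])
= 1 + 1 + 1 + 1 + size([])
= 1 + 1 + 1 + 1 + 0
= 4


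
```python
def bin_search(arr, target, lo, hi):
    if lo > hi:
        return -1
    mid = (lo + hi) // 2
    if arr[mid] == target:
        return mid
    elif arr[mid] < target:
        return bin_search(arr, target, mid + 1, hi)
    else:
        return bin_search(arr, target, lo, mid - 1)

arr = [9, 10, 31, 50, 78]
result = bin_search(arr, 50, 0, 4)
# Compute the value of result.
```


bin_search(arr, 50, 0, 4)
lo=0, hi=4, mid=2, arr[mid]=31
31 < 50, search right half
lo=3, hi=4, mid=3, arr[mid]=50
arr[3] == 50, found at index 3
= 3


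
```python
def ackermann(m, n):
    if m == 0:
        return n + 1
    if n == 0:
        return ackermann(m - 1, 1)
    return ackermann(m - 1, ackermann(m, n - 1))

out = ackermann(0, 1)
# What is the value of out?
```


ackermann(0, 1)
m == 0: return 1 + 1 = 2
= 2


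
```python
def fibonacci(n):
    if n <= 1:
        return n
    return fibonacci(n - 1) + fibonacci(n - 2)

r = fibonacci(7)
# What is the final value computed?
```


fibonacci(7)
= fibonacci(6) + fibonacci(5)
= (fibonacci(5) + fibonacci(4)) + fibonacci(5)
Computing bottom-up: fibonacci(0)=0, fibonacci(1)=1, fibonacci(2)=1, fibonacci(3)=2, fibonacci(4)=3, fibonacci(5)=5, fibonacci(6)=8, fibonacci(7)=13
= 13


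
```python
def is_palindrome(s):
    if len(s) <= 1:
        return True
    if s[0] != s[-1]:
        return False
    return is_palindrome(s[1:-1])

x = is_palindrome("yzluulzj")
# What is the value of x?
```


is_palindrome("yzluulzj")
"yzluulzj": s[0]='y' != s[-1]='j' -> False
= False


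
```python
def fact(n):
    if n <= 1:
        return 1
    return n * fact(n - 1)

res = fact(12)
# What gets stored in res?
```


fact(12)
= 12 * fact(11)
= 12 * 11 * fact(10)
= 12 * 11 * 10 * fact(9)
= 12 * 11 * 10 * 9 * fact(8)
= 12 * 11 * 10 * 9 * 8 * fact(7)
= 12 * 11 * 10 * 9 * 8 * 7 * fact(6)
= 12 * 11 * 10 * 9 * 8 * 7 * 6 * fact(5)
= 12 * 11 * 10 * 9 * 8 * 7 * 6 * 5 * fact(4)
= 12 * 11 * 10 * 9 * 8 * 7 * 6 * 5 * 4 * fact(3)
= 12 * 11 * 10 * 9 * 8 * 7 * 6 * 5 * 4 * 3 * fact(2)
= 12 * 11 * 10 * 9 * 8 * 7 * 6 * 5 * 4 * 3 * 2 * fact(1)
= 12 * 11 * 10 * 9 * 8 * 7 * 6 * 5 * 4 * 3 * 2 * 1
= 479001600


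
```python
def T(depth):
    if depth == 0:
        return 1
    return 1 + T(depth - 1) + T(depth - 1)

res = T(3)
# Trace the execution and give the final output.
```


T(3)
= 1 + T(2) + T(2)
= 1 + 2 * T(2)
T(k) = 2^(k+1) - 1
T(0) = 1
T(1) = 3
T(2) = 7
T(3) = 15
T(3) = 2^4 - 1 = 15


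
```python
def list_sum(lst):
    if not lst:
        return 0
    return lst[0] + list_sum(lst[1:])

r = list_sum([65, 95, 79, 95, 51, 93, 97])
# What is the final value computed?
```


list_sum([65, 95, 79, 95, 51, 93, 97])
= 65 + list_sum([95, 79, 95, 51, 93, 97])
= 65 + 95 + list_sum([79, 95, 51, 93, 97])
= 65 + 95 + 79 + list_sum([95, 51, 93, 97])
= 65 + 95 + 79 + 95 + list_sum([51, 93, 97])
= 65 + 95 + 79 + 95 + 51 + list_sum([93, 97])
= 65 + 95 + 79 + 95 + 51 + 93 + list_sum([97])
= 65 + 95 + 79 + 95 + 51 + 93 + 97 + list_sum([])
= 65 + 95 + 79 + 95 + 51 + 93 + 97 + 0
= 575


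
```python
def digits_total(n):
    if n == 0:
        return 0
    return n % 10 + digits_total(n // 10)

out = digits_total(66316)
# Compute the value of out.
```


digits_total(66316)
= 6 + digits_total(6631)
= 6 + 1 + digits_total(663)
= 6 + 1 + 3 + digits_total(66)
= 6 + 1 + 3 + 6 + digits_total(6)
= 6 + 1 + 3 + 6 + 6 + digits_total(0)
= 6 + 1 + 3 + 6 + 6 + 0
= 22


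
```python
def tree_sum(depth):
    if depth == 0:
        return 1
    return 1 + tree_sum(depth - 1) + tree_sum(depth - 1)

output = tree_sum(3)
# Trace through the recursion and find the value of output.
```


tree_sum(3)
= 1 + tree_sum(2) + tree_sum(2)
= 1 + 2 * tree_sum(2)
tree_sum(k) = 2^(k+1) - 1
tree_sum(0) = 1
tree_sum(1) = 3
tree_sum(2) = 7
tree_sum(3) = 15
tree_sum(3) = 2^4 - 1 = 15


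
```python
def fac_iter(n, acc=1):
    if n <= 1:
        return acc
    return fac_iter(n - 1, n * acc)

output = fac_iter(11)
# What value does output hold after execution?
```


fac_iter(11, 1)
= fac_iter(10, 11 * 1) = fac_iter(10, 11)
= fac_iter(9, 10 * 11) = fac_iter(9, 110)
= fac_iter(8, 9 * 110) = fac_iter(8, 990)
= fac_iter(7, 8 * 990) = fac_iter(7, 7920)
= fac_iter(6, 7 * 7920) = fac_iter(6, 55440)
= fac_iter(5, 6 * 55440) = fac_iter(5, 332640)
= fac_iter(4, 5 * 332640) = fac_iter(4, 1663200)
= fac_iter(3, 4 * 1663200) = fac_iter(3, 6652800)
= fac_iter(2, 3 * 6652800) = fac_iter(2, 19958400)
= fac_iter(1, 2 * 19958400) = fac_iter(1, 39916800)
n <= 1, return acc = 39916800


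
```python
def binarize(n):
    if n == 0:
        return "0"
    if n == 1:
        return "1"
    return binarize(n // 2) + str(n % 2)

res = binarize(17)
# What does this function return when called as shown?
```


binarize(17)
= binarize(8) + "1"
= binarize(4) + "0" + "1"
= binarize(2) + "0" + "0" + "1"
= binarize(1) + "0" + "0" + "0" + "1"
= "1" + "0" + "0" + "0" + "1"
= "10001"


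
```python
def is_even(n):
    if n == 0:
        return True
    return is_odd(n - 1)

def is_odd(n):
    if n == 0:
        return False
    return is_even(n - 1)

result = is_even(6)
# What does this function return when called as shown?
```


is_even(6)
= is_odd(5)
= is_even(4)
= is_odd(3)
= is_even(2)
= is_odd(1)
= is_even(0)
n == 0: return True
= True


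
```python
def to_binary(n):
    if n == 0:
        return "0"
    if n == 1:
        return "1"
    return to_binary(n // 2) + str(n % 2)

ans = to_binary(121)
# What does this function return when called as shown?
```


to_binary(121)
= to_binary(60) + "1"
= to_binary(30) + "0" + "1"
= to_binary(15) + "0" + "0" + "1"
= to_binary(7) + "1" + "0" + "0" + "1"
= to_binary(3) + "1" + "1" + "0" + "0" + "1"
= to_binary(1) + "1" + "1" + "1" + "0" + "0" + "1"
= "1" + "1" + "1" + "1" + "0" + "0" + "1"
= "1111001"


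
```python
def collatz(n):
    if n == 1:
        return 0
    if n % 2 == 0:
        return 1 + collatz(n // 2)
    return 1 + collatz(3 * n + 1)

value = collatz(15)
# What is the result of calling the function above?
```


collatz(15)
15 is odd -> 3*15+1 = 46 -> collatz(46)
46 is even -> collatz(23)
23 is odd -> 3*23+1 = 70 -> collatz(70)
70 is even -> collatz(35)
35 is odd -> 3*35+1 = 106 -> collatz(106)
106 is even -> collatz(53)
53 is odd -> 3*53+1 = 160 -> collatz(160)
160 is even -> collatz(80)
80 is even -> collatz(40)
40 is even -> collatz(20)
20 is even -> collatz(10)
10 is even -> collatz(5)
5 is odd -> 3*5+1 = 16 -> collatz(16)
16 is even -> collatz(8)
8 is even -> collatz(4)
4 is even -> collatz(2)
2 is even -> collatz(1)
Reached 1 after 17 steps
= 17


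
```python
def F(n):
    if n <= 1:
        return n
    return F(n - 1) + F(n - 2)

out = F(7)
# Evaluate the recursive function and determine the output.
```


F(7)
= F(6) + F(5)
= (F(5) + F(4)) + F(5)
Computing bottom-up: F(0)=0, F(1)=1, F(2)=1, F(3)=2, F(4)=3, F(5)=5, F(6)=8, F(7)=13
= 13


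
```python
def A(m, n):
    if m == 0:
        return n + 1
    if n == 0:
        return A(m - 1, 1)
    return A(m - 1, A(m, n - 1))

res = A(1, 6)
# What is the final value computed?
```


A(1, 6)
= A(0, A(1, 5))
First compute A(1, 5) = 7
= A(0, 7)
= 8


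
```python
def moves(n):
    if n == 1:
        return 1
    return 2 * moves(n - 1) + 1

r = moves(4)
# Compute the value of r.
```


moves(4)
= 2 * moves(3) + 1
= 2 * (2 * moves(2) + 1) + 1
= 2 * (2 * (2 * moves(1) + 1) + 1) + 1
Now compute bottom-up:
moves(1) = 1
moves(2) = 2 * 1 + 1 = 3
moves(3) = 2 * 3 + 1 = 7
moves(4) = 2 * 7 + 1 = 15
= 15


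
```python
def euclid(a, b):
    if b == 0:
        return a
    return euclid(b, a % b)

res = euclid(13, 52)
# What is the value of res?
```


euclid(13, 52)
= euclid(52, 13 % 52) = euclid(52, 13)
= euclid(13, 52 % 13) = euclid(13, 0)
b == 0, return a = 13


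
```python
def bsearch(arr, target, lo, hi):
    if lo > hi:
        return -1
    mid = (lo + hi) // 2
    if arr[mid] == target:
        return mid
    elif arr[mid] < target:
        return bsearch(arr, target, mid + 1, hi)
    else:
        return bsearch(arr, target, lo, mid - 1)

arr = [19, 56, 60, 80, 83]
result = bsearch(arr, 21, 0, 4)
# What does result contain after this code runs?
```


bsearch(arr, 21, 0, 4)
lo=0, hi=4, mid=2, arr[mid]=60
60 > 21, search left half
lo=0, hi=1, mid=0, arr[mid]=19
19 < 21, search right half
lo=1, hi=1, mid=1, arr[mid]=56
56 > 21, search left half
lo > hi, target not found, return -1
= -1


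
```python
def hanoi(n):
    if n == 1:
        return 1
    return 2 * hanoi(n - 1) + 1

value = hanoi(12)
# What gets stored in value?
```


hanoi(12)
= 2 * hanoi(11) + 1
= 2 * (2 * hanoi(10) + 1) + 1
= 2 * (2 * (2 * hanoi(9) + 1) + 1) + 1
= 2 * (2 * (2 * (2 * hanoi(8) + 1) + 1) + 1) + 1
= 2 * (2 * (2 * (2 * (2 * hanoi(7) + 1) + 1) + 1) + 1) + 1
= 2 * (2 * (2 * (2 * (2 * (2 * hanoi(6) + 1) + 1) + 1) + 1) + 1) + 1
= 2 * (2 * (2 * (2 * (2 * (2 * (2 * hanoi(5) + 1) + 1) + 1) + 1) + 1) + 1) + 1
= 2 * (2 * (2 * (2 * (2 * (2 * (2 * (2 * hanoi(4) + 1) + 1) + 1) + 1) + 1) + 1) + 1) + 1
= 2 * (2 * (2 * (2 * (2 * (2 * (2 * (2 * (2 * hanoi(3) + 1) + 1) + 1) + 1) + 1) + 1) + 1) + 1) + 1
= 2 * (2 * (2 * (2 * (2 * (2 * (2 * (2 * (2 * (2 * hanoi(2) + 1) + 1) + 1) + 1) + 1) + 1) + 1) + 1) + 1) + 1
= 2 * (2 * (2 * (2 * (2 * (2 * (2 * (2 * (2 * (2 * (2 * hanoi(1) + 1) + 1) + 1) + 1) + 1) + 1) + 1) + 1) + 1) + 1) + 1
Now compute bottom-up:
hanoi(1) = 1
hanoi(2) = 2 * 1 + 1 = 3
hanoi(3) = 2 * 3 + 1 = 7
hanoi(4) = 2 * 7 + 1 = 15
hanoi(5) = 2 * 15 + 1 = 31
hanoi(6) = 2 * 31 + 1 = 63
hanoi(7) = 2 * 63 + 1 = 127
hanoi(8) = 2 * 127 + 1 = 255
hanoi(9) = 2 * 255 + 1 = 511
hanoi(10) = 2 * 511 + 1 = 1023
hanoi(11) = 2 * 1023 + 1 = 2047
hanoi(12) = 2 * 2047 + 1 = 4095
= 4095


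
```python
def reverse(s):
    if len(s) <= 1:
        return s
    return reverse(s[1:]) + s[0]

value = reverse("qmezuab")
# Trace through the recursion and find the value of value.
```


reverse("qmezuab")
= reverse("mezuab") + "q"
= reverse("ezuab") + "m" + "q"
= reverse("zuab") + "e" + "m" + "q"
= reverse("uab") + "z" + "e" + "m" + "q"
= reverse("ab") + "u" + "z" + "e" + "m" + "q"
= reverse("b") + "a" + "u" + "z" + "e" + "m" + "q"
= "b" + "a" + "u" + "z" + "e" + "m" + "q"
= "bauzemq"


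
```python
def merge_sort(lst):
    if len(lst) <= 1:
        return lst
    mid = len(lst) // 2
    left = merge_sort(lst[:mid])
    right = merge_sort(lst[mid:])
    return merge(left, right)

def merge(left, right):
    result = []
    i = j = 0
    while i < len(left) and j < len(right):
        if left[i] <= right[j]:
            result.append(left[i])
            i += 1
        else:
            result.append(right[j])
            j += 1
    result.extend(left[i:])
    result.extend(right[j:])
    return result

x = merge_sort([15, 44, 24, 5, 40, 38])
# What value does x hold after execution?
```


merge_sort([15, 44, 24, 5, 40, 38])
Split into [15, 44, 24] and [5, 40, 38]
Left sorted: [15, 24, 44]
Right sorted: [5, 38, 40]
Merge [15, 24, 44] and [5, 38, 40]
= [5, 15, 24, 38, 40, 44]


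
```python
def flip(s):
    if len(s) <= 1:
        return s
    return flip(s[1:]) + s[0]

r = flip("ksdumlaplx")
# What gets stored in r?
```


flip("ksdumlaplx")
= flip("sdumlaplx") + "k"
= flip("dumlaplx") + "s" + "k"
= flip("umlaplx") + "d" + "s" + "k"
= flip("mlaplx") + "u" + "d" + "s" + "k"
= flip("laplx") + "m" + "u" + "d" + "s" + "k"
= flip("aplx") + "l" + "m" + "u" + "d" + "s" + "k"
= flip("plx") + "a" + "l" + "m" + "u" + "d" + "s" + "k"
= flip("lx") + "p" + "a" + "l" + "m" + "u" + "d" + "s" + "k"
= flip("x") + "l" + "p" + "a" + "l" + "m" + "u" + "d" + "s" + "k"
= "x" + "l" + "p" + "a" + "l" + "m" + "u" + "d" + "s" + "k"
= "xlpalmudsk"


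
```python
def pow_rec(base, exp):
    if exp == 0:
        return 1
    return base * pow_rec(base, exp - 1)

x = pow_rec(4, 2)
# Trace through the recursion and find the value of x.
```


pow_rec(4, 2)
= 4 * pow_rec(4, 1)
= 4 * 4 * pow_rec(4, 0)
= 4 * 4 * 1
= 16


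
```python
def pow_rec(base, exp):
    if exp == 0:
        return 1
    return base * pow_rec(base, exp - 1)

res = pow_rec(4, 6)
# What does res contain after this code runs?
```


pow_rec(4, 6)
= 4 * pow_rec(4, 5)
= 4 * 4 * pow_rec(4, 4)
= 4 * 4 * 4 * pow_rec(4, 3)
= 4 * 4 * 4 * 4 * pow_rec(4, 2)
= 4 * 4 * 4 * 4 * 4 * pow_rec(4, 1)
= 4 * 4 * 4 * 4 * 4 * 4 * pow_rec(4, 0)
= 4 * 4 * 4 * 4 * 4 * 4 * 1
= 4096


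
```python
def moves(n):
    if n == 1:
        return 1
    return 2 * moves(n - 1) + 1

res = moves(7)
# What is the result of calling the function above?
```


moves(7)
= 2 * moves(6) + 1
= 2 * (2 * moves(5) + 1) + 1
= 2 * (2 * (2 * moves(4) + 1) + 1) + 1
= 2 * (2 * (2 * (2 * moves(3) + 1) + 1) + 1) + 1
= 2 * (2 * (2 * (2 * (2 * moves(2) + 1) + 1) + 1) + 1) + 1
= 2 * (2 * (2 * (2 * (2 * (2 * moves(1) + 1) + 1) + 1) + 1) + 1) + 1
Now compute bottom-up:
moves(1) = 1
moves(2) = 2 * 1 + 1 = 3
moves(3) = 2 * 3 + 1 = 7
moves(4) = 2 * 7 + 1 = 15
moves(5) = 2 * 15 + 1 = 31
moves(6) = 2 * 31 + 1 = 63
moves(7) = 2 * 63 + 1 = 127
= 127


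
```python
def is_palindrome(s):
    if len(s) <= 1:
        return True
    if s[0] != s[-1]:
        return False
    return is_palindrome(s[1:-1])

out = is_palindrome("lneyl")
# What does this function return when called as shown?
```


is_palindrome("lneyl")
"lneyl": s[0]='l' == s[-1]='l' -> is_palindrome("ney")
"ney": s[0]='n' != s[-1]='y' -> False
= False


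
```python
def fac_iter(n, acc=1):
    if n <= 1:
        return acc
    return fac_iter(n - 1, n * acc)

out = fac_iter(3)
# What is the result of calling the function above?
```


fac_iter(3, 1)
= fac_iter(2, 3 * 1) = fac_iter(2, 3)
= fac_iter(1, 2 * 3) = fac_iter(1, 6)
n <= 1, return acc = 6


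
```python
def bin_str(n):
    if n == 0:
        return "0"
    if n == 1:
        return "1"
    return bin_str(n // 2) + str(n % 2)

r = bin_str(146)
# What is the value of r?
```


bin_str(146)
= bin_str(73) + "0"
= bin_str(36) + "1" + "0"
= bin_str(18) + "0" + "1" + "0"
= bin_str(9) + "0" + "0" + "1" + "0"
= bin_str(4) + "1" + "0" + "0" + "1" + "0"
= bin_str(2) + "0" + "1" + "0" + "0" + "1" + "0"
= bin_str(1) + "0" + "0" + "1" + "0" + "0" + "1" + "0"
= "1" + "0" + "0" + "1" + "0" + "0" + "1" + "0"
= "10010010"


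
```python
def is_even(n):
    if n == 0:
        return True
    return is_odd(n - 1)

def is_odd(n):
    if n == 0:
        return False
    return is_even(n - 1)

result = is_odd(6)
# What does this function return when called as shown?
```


is_odd(6)
= is_even(5)
= is_odd(4)
= is_even(3)
= is_odd(2)
= is_even(1)
= is_odd(0)
n == 0: return False
= False


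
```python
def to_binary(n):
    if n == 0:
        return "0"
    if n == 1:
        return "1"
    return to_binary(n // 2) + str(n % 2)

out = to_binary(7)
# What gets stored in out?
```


to_binary(7)
= to_binary(3) + "1"
= to_binary(1) + "1" + "1"
= "1" + "1" + "1"
= "111"


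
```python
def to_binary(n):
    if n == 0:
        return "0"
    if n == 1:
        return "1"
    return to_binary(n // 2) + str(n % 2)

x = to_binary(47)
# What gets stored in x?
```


to_binary(47)
= to_binary(23) + "1"
= to_binary(11) + "1" + "1"
= to_binary(5) + "1" + "1" + "1"
= to_binary(2) + "1" + "1" + "1" + "1"
= to_binary(1) + "0" + "1" + "1" + "1" + "1"
= "1" + "0" + "1" + "1" + "1" + "1"
= "101111"


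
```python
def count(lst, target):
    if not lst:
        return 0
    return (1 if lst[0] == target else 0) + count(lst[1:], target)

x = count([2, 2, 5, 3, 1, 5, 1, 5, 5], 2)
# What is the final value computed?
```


count([2, 2, 5, 3, 1, 5, 1, 5, 5], 2)
lst[0]=2 == 2: 1 + count([2, 5, 3, 1, 5, 1, 5, 5], 2)
lst[0]=2 == 2: 1 + count([5, 3, 1, 5, 1, 5, 5], 2)
lst[0]=5 != 2: 0 + count([3, 1, 5, 1, 5, 5], 2)
lst[0]=3 != 2: 0 + count([1, 5, 1, 5, 5], 2)
lst[0]=1 != 2: 0 + count([5, 1, 5, 5], 2)
lst[0]=5 != 2: 0 + count([1, 5, 5], 2)
lst[0]=1 != 2: 0 + count([5, 5], 2)
lst[0]=5 != 2: 0 + count([5], 2)
lst[0]=5 != 2: 0 + count([], 2)
= 2


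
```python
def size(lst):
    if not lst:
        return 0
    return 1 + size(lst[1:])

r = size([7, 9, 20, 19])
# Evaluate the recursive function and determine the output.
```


size([7, 9, 20, 19])
= 1 + size([9, 20, 19])
= 1 + 1 + size([20, 19])
= 1 + 1 + 1 + size([19])
= 1 + 1 + 1 + 1 + size([])
= 1 + 1 + 1 + 1 + 0
= 4


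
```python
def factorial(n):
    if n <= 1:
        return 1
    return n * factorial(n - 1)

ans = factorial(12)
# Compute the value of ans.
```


factorial(12)
= 12 * factorial(11)
= 12 * 11 * factorial(10)
= 12 * 11 * 10 * factorial(9)
= 12 * 11 * 10 * 9 * factorial(8)
= 12 * 11 * 10 * 9 * 8 * factorial(7)
= 12 * 11 * 10 * 9 * 8 * 7 * factorial(6)
= 12 * 11 * 10 * 9 * 8 * 7 * 6 * factorial(5)
= 12 * 11 * 10 * 9 * 8 * 7 * 6 * 5 * factorial(4)
= 12 * 11 * 10 * 9 * 8 * 7 * 6 * 5 * 4 * factorial(3)
= 12 * 11 * 10 * 9 * 8 * 7 * 6 * 5 * 4 * 3 * factorial(2)
= 12 * 11 * 10 * 9 * 8 * 7 * 6 * 5 * 4 * 3 * 2 * factorial(1)
= 12 * 11 * 10 * 9 * 8 * 7 * 6 * 5 * 4 * 3 * 2 * 1
= 479001600


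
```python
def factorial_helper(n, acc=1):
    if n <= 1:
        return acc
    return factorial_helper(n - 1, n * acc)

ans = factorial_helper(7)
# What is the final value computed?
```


factorial_helper(7, 1)
= factorial_helper(6, 7 * 1) = factorial_helper(6, 7)
= factorial_helper(5, 6 * 7) = factorial_helper(5, 42)
= factorial_helper(4, 5 * 42) = factorial_helper(4, 210)
= factorial_helper(3, 4 * 210) = factorial_helper(3, 840)
= factorial_helper(2, 3 * 840) = factorial_helper(2, 2520)
= factorial_helper(1, 2 * 2520) = factorial_helper(1, 5040)
n <= 1, return acc = 5040


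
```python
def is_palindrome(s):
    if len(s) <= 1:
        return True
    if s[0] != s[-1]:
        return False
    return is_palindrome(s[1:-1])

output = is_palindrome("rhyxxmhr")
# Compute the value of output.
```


is_palindrome("rhyxxmhr")
"rhyxxmhr": s[0]='r' == s[-1]='r' -> is_palindrome("hyxxmh")
"hyxxmh": s[0]='h' == s[-1]='h' -> is_palindrome("yxxm")
"yxxm": s[0]='y' != s[-1]='m' -> False
= False


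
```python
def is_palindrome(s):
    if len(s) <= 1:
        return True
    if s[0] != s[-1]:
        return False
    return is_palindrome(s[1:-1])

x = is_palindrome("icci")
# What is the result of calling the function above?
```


is_palindrome("icci")
"icci": s[0]='i' == s[-1]='i' -> is_palindrome("cc")
"cc": s[0]='c' == s[-1]='c' -> is_palindrome("")
"": len <= 1 -> True
= True


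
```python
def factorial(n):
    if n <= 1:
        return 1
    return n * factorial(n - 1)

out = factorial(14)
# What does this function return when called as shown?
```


factorial(14)
= 14 * factorial(13)
= 14 * 13 * factorial(12)
= 14 * 13 * 12 * factorial(11)
= 14 * 13 * 12 * 11 * factorial(10)
= 14 * 13 * 12 * 11 * 10 * factorial(9)
= 14 * 13 * 12 * 11 * 10 * 9 * factorial(8)
= 14 * 13 * 12 * 11 * 10 * 9 * 8 * factorial(7)
= 14 * 13 * 12 * 11 * 10 * 9 * 8 * 7 * factorial(6)
= 14 * 13 * 12 * 11 * 10 * 9 * 8 * 7 * 6 * factorial(5)
= 14 * 13 * 12 * 11 * 10 * 9 * 8 * 7 * 6 * 5 * factorial(4)
= 14 * 13 * 12 * 11 * 10 * 9 * 8 * 7 * 6 * 5 * 4 * factorial(3)
= 14 * 13 * 12 * 11 * 10 * 9 * 8 * 7 * 6 * 5 * 4 * 3 * factorial(2)
= 14 * 13 * 12 * 11 * 10 * 9 * 8 * 7 * 6 * 5 * 4 * 3 * 2 * factorial(1)
= 14 * 13 * 12 * 11 * 10 * 9 * 8 * 7 * 6 * 5 * 4 * 3 * 2 * 1
= 87178291200
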